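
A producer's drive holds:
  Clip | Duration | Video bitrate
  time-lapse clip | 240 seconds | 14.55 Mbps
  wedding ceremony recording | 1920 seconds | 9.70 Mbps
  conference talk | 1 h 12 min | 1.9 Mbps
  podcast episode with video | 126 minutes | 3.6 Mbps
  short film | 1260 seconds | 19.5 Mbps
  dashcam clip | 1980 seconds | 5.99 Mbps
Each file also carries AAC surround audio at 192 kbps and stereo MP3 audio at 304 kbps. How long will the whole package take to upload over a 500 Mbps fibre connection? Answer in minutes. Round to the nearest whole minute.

3 minutes

Audio total: 192 + 304 = 496 kbps = 0.496 Mbps.
time-lapse clip: 15.046 Mbps × 240 s = 3611.0 Mb
wedding ceremony recording: 10.196 Mbps × 1920 s = 19576.3 Mb
conference talk: 2.396 Mbps × 4320 s = 10350.7 Mb
podcast episode with video: 4.096 Mbps × 7560 s = 30965.8 Mb
short film: 19.996 Mbps × 1260 s = 25195.0 Mb
dashcam clip: 6.486 Mbps × 1980 s = 12842.3 Mb
Total: 102541.1 Mb = 12817.6 MB.
At 500 Mbps: 102541.1 / 500 = 205 s ≈ 3.42 minutes.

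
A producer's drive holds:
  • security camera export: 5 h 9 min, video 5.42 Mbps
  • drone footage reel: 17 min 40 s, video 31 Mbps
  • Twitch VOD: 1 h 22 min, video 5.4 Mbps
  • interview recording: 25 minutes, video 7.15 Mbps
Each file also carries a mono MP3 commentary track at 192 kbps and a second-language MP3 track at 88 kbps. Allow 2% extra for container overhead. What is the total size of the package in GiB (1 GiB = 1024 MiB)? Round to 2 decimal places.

21.13 GiB

Audio total: 192 + 88 = 280 kbps = 0.280 Mbps.
security camera export: 5.700 Mbps × 18540 s × 1.02 = 107791.6 Mb
drone footage reel: 31.280 Mbps × 1060 s × 1.02 = 33819.9 Mb
Twitch VOD: 5.680 Mbps × 4920 s × 1.02 = 28504.5 Mb
interview recording: 7.430 Mbps × 1500 s × 1.02 = 11367.9 Mb
Total: 181483.9 Mb = 22685.5 MB.
= 21.13 GiB.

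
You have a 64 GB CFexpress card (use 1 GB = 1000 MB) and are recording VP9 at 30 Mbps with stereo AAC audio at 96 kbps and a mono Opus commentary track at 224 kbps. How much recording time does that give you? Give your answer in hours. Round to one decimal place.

Audio total: 96 + 224 = 320 kbps = 0.320 Mbps.
Total bitrate: 30 + 0.320 = 30.320 Mbps.
Capacity: 64 GB = 512,000 Mb.
Recording time: 512,000 / 30.320 = 16,887 s ≈ 4.69 hours.

4.7 hours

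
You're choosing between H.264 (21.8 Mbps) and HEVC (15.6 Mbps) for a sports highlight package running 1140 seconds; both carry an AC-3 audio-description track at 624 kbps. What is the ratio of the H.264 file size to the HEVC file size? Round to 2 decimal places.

Audio: 624 kbps = 0.624 Mbps.
H.264: 22.424 Mbps × 1140 s = 25563.4 Mb = 2.976 GiB.
HEVC: 16.224 Mbps × 1140 s = 18495.4 Mb = 2.153 GiB.
Ratio: 2.976 / 2.153 = 1.382.

1.38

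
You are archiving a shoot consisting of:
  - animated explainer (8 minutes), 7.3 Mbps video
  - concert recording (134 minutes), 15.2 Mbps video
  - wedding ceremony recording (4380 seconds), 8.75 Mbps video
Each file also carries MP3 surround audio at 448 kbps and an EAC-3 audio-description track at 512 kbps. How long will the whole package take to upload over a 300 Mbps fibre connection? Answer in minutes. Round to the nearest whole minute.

Audio total: 448 + 512 = 960 kbps = 0.960 Mbps.
animated explainer: 8.260 Mbps × 480 s = 3964.8 Mb
concert recording: 16.160 Mbps × 8040 s = 129926.4 Mb
wedding ceremony recording: 9.710 Mbps × 4380 s = 42529.8 Mb
Total: 176421.0 Mb = 22052.6 MB.
At 300 Mbps: 176421.0 / 300 = 588 s ≈ 9.8 minutes.

10 minutes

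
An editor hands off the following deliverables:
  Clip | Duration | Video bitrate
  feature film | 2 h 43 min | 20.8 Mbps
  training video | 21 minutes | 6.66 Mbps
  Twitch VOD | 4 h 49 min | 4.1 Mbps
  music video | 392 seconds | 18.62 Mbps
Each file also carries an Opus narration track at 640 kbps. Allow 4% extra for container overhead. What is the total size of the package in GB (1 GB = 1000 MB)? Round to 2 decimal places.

Audio: 640 kbps = 0.640 Mbps.
feature film: 21.440 Mbps × 9780 s × 1.04 = 218070.5 Mb
training video: 7.300 Mbps × 1260 s × 1.04 = 9565.9 Mb
Twitch VOD: 4.740 Mbps × 17340 s × 1.04 = 85479.3 Mb
music video: 19.260 Mbps × 392 s × 1.04 = 7851.9 Mb
Total: 320967.6 Mb = 40121.0 MB.
= 40.12 GB.

40.12 GB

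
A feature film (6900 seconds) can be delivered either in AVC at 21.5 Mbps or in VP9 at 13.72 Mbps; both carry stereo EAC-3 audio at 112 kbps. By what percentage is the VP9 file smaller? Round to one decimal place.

36.0%

Audio: 112 kbps = 0.112 Mbps.
AVC: 21.612 Mbps × 6900 s = 149122.8 Mb = 18.640 GB.
VP9: 13.832 Mbps × 6900 s = 95440.8 Mb = 11.930 GB.
Reduction: (1 − 11.930/18.640) × 100 = 36.00%.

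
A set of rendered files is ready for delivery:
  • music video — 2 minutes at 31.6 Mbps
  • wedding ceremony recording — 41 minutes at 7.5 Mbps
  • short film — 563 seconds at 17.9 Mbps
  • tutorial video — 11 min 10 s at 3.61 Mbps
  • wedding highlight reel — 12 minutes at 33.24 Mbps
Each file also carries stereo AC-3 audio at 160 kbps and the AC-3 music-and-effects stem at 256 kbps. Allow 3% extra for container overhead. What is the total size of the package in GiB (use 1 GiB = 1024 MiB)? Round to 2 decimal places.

7.26 GiB

Audio total: 160 + 256 = 416 kbps = 0.416 Mbps.
music video: 32.016 Mbps × 120 s × 1.03 = 3957.2 Mb
wedding ceremony recording: 7.916 Mbps × 2460 s × 1.03 = 20057.6 Mb
short film: 18.316 Mbps × 563 s × 1.03 = 10621.3 Mb
tutorial video: 4.026 Mbps × 670 s × 1.03 = 2778.3 Mb
wedding highlight reel: 33.656 Mbps × 720 s × 1.03 = 24959.3 Mb
Total: 62373.6 Mb = 7796.7 MB.
= 7.261 GiB.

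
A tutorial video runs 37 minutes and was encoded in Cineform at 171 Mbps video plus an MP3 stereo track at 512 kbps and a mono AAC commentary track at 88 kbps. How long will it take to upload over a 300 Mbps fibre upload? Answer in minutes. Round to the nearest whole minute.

21 minutes

37 min = 2220 s
Audio total: 512 + 88 = 600 kbps = 0.600 Mbps.
Total bitrate: 171.600 Mbps.
File: 171.600 Mbps × 2220 s = 380952.0 Mb.
At 300 Mbps: 380952.0 / 300 = 1269.8 s ≈ 21.2 minutes.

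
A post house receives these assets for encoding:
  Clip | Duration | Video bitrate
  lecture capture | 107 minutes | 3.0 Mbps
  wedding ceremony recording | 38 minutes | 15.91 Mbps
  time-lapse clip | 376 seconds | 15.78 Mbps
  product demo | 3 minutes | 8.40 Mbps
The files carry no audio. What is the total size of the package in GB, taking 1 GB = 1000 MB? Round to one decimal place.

7.9 GB

lecture capture: 3.000 Mbps × 6420 s = 19260.0 Mb
wedding ceremony recording: 15.910 Mbps × 2280 s = 36274.8 Mb
time-lapse clip: 15.780 Mbps × 376 s = 5933.3 Mb
product demo: 8.400 Mbps × 180 s = 1512.0 Mb
Total: 62980.1 Mb = 7872.5 MB.
= 7.873 GB.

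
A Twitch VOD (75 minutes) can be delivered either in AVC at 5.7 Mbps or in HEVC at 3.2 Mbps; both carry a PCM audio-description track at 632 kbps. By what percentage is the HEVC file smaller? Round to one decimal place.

75 min = 4500 s
Audio: 632 kbps = 0.632 Mbps.
AVC: 6.332 Mbps × 4500 s = 28494.0 Mb = 3.317 GiB.
HEVC: 3.832 Mbps × 4500 s = 17244.0 Mb = 2.007 GiB.
Reduction: (1 − 2.007/3.317) × 100 = 39.48%.

39.5%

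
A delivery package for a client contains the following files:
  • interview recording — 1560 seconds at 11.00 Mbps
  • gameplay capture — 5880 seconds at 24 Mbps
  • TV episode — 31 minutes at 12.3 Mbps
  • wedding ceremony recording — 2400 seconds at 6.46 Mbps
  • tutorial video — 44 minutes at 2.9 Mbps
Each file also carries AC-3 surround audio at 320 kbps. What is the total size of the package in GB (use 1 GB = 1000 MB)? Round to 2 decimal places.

26.11 GB

Audio: 320 kbps = 0.320 Mbps.
interview recording: 11.320 Mbps × 1560 s = 17659.2 Mb
gameplay capture: 24.320 Mbps × 5880 s = 143001.6 Mb
TV episode: 12.620 Mbps × 1860 s = 23473.2 Mb
wedding ceremony recording: 6.780 Mbps × 2400 s = 16272.0 Mb
tutorial video: 3.220 Mbps × 2640 s = 8500.8 Mb
Total: 208906.8 Mb = 26113.3 MB.
= 26.11 GB.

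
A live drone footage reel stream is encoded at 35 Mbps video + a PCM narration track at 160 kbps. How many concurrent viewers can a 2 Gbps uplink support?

56

Audio: 160 kbps = 0.160 Mbps.
Per-viewer media rate: 35.160 Mbps.
2 Gbps = 2,000 Mbps; 2,000 / 35.160 = 56.88 → 56 viewers.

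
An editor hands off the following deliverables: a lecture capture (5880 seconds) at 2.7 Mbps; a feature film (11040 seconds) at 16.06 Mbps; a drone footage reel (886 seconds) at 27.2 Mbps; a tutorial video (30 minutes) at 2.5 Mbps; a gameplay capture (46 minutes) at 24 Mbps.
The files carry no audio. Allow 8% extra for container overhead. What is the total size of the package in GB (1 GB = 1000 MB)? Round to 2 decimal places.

38.88 GB

lecture capture: 2.700 Mbps × 5880 s × 1.08 = 17146.1 Mb
feature film: 16.060 Mbps × 11040 s × 1.08 = 191486.6 Mb
drone footage reel: 27.200 Mbps × 886 s × 1.08 = 26027.1 Mb
tutorial video: 2.500 Mbps × 1800 s × 1.08 = 4860.0 Mb
gameplay capture: 24.000 Mbps × 2760 s × 1.08 = 71539.2 Mb
Total: 311059.0 Mb = 38882.4 MB.
= 38.88 GB.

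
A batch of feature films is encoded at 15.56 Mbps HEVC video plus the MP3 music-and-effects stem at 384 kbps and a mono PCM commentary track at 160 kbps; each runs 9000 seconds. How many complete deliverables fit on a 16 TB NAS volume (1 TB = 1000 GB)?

Audio total: 384 + 160 = 544 kbps = 0.544 Mbps.
Total bitrate: 16.104 Mbps.
Per item: 16.104 Mbps × 9000 s = 144,936 Mb = 18,117 MB.
Capacity: 16 TB = 128,000,000 Mb; 883.15 items → 883 complete.

883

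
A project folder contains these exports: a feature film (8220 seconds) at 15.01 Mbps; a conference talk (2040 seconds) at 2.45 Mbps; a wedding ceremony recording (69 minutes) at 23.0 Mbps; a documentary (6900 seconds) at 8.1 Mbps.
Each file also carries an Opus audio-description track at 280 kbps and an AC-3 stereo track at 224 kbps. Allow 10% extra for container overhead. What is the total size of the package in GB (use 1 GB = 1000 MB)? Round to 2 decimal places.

Audio total: 280 + 224 = 504 kbps = 0.504 Mbps.
feature film: 15.514 Mbps × 8220 s × 1.10 = 140277.6 Mb
conference talk: 2.954 Mbps × 2040 s × 1.10 = 6628.8 Mb
wedding ceremony recording: 23.504 Mbps × 4140 s × 1.10 = 107037.2 Mb
documentary: 8.604 Mbps × 6900 s × 1.10 = 65304.4 Mb
Total: 319247.9 Mb = 39906.0 MB.
= 39.91 GB.

39.91 GB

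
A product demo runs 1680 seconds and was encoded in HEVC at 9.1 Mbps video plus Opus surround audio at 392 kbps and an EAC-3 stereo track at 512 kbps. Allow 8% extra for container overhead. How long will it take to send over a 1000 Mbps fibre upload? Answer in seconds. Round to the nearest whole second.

18 seconds

Audio total: 392 + 512 = 904 kbps = 0.904 Mbps.
Total bitrate: 10.004 Mbps.
File: 10.004 Mbps × 1680 s = 16806.7 Mb.
With 8% container overhead: ×1.08. → 18151.3 Mb.
At 1000 Mbps: 18151.3 / 1000 = 18.2 s ≈ 18.2 seconds.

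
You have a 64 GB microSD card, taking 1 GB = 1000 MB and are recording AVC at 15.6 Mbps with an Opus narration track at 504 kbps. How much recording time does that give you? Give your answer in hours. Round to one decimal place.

Audio: 504 kbps = 0.504 Mbps.
Total bitrate: 15.6 + 0.504 = 16.104 Mbps.
Capacity: 64 GB = 512,000 Mb.
Recording time: 512,000 / 16.104 = 31,793 s ≈ 8.83 hours.

8.8 hours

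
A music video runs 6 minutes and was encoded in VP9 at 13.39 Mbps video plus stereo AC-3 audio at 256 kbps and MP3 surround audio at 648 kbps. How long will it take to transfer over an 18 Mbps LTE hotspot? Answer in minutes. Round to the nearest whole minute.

5 minutes

6 min = 360 s
Audio total: 256 + 648 = 904 kbps = 0.904 Mbps.
Total bitrate: 14.294 Mbps.
File: 14.294 Mbps × 360 s = 5145.8 Mb.
At 18 Mbps: 5145.8 / 18 = 285.9 s ≈ 4.76 minutes.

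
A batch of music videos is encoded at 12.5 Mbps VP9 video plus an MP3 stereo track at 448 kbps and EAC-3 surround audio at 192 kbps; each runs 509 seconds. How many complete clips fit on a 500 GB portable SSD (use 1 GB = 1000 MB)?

598

Audio total: 448 + 192 = 640 kbps = 0.640 Mbps.
Total bitrate: 13.140 Mbps.
Per item: 13.140 Mbps × 509 s = 6,688 Mb = 836.0 MB.
Capacity: 500 GB = 4,000,000 Mb; 598.06 items → 598 complete.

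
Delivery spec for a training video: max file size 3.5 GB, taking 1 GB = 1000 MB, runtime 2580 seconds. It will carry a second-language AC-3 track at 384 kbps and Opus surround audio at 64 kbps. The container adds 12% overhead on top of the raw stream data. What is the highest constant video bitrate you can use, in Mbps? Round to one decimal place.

Budget: 3.5 GB = 28000.0 Mb.
Stream payload after overhead: 28000.0 / 1.12 = 25000.0 Mb.
Total bitrate budget: 25000.0 Mb / 2580 s = 9.690 Mbps.
Audio total: 384 + 64 = 448 kbps = 0.448 Mbps.
Video: 9.690 − 0.448 = 9.242 Mbps.

9.2 Mbps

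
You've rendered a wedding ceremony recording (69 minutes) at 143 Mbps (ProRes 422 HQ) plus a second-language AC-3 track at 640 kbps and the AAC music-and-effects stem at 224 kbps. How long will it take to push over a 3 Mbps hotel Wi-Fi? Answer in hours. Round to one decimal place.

69 min = 4140 s
Audio total: 640 + 224 = 864 kbps = 0.864 Mbps.
Total bitrate: 143.864 Mbps.
File: 143.864 Mbps × 4140 s = 595597.0 Mb.
At 3 Mbps: 595597.0 / 3 = 198532.3 s ≈ 55.1 hours.

55.1 hours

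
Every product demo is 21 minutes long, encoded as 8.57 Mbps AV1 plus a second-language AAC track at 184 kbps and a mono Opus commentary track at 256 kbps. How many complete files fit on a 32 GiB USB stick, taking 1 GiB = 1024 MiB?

24

21 min = 1260 s
Audio total: 184 + 256 = 440 kbps = 0.440 Mbps.
Total bitrate: 9.010 Mbps.
Per item: 9.010 Mbps × 1260 s = 11,353 Mb = 1,419 MB.
Capacity: 32 GiB = 274,878 Mb; 24.21 items → 24 complete.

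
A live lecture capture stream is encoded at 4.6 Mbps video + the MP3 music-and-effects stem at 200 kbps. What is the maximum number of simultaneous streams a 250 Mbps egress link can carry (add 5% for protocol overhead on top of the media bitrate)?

Audio: 200 kbps = 0.200 Mbps.
Per-viewer media rate: 4.800 Mbps.
On the wire with 5% overhead: 5.040 Mbps.
250 Mbps = 250.0 Mbps; 250.0 / 5.040 = 49.60 → 49 viewers.

49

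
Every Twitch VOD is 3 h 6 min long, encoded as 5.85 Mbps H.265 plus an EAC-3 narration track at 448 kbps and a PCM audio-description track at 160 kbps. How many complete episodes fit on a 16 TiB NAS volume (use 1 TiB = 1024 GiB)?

3 h 6 min = 186 min = 11160 s
Audio total: 448 + 160 = 608 kbps = 0.608 Mbps.
Total bitrate: 6.458 Mbps.
Per item: 6.458 Mbps × 11160 s = 72,071 Mb = 9,009 MB.
Capacity: 16 TiB = 140,737,488 Mb; 1952.75 items → 1952 complete.

1952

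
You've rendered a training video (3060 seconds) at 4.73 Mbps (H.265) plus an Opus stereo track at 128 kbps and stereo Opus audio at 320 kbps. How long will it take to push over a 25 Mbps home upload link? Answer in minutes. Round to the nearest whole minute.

Audio total: 128 + 320 = 448 kbps = 0.448 Mbps.
Total bitrate: 5.178 Mbps.
File: 5.178 Mbps × 3060 s = 15844.7 Mb.
At 25 Mbps: 15844.7 / 25 = 633.8 s ≈ 10.6 minutes.

11 minutes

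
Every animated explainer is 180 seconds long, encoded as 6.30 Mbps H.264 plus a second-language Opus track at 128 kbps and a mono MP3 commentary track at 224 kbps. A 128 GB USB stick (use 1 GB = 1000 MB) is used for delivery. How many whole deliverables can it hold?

Audio total: 128 + 224 = 352 kbps = 0.352 Mbps.
Total bitrate: 6.652 Mbps.
Per item: 6.652 Mbps × 180 s = 1,197 Mb = 149.7 MB.
Capacity: 128 GB = 1,024,000 Mb; 855.21 items → 855 complete.

855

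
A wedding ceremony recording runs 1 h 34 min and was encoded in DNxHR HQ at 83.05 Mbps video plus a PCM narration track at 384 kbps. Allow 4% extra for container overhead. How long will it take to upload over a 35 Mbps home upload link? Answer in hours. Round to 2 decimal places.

3.88 hours

1 h 34 min = 94 min = 5640 s
Audio: 384 kbps = 0.384 Mbps.
Total bitrate: 83.434 Mbps.
File: 83.434 Mbps × 5640 s = 470567.8 Mb.
With 4% container overhead: ×1.04. → 489390.5 Mb.
At 35 Mbps: 489390.5 / 35 = 13982.6 s ≈ 3.88 hours.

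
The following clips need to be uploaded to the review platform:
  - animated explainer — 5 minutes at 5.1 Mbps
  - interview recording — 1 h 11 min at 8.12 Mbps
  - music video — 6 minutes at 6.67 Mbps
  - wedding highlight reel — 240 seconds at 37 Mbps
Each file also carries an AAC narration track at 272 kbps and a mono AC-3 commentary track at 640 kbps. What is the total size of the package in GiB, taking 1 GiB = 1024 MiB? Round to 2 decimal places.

Audio total: 272 + 640 = 912 kbps = 0.912 Mbps.
animated explainer: 6.012 Mbps × 300 s = 1803.6 Mb
interview recording: 9.032 Mbps × 4260 s = 38476.3 Mb
music video: 7.582 Mbps × 360 s = 2729.5 Mb
wedding highlight reel: 37.912 Mbps × 240 s = 9098.9 Mb
Total: 52108.3 Mb = 6513.5 MB.
= 6.066 GiB.

6.07 GiB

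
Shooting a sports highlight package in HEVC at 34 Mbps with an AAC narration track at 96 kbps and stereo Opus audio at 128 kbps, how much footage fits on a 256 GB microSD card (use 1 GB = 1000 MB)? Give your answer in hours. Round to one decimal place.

16.6 hours

Audio total: 96 + 128 = 224 kbps = 0.224 Mbps.
Total bitrate: 34 + 0.224 = 34.224 Mbps.
Capacity: 256 GB = 2,048,000 Mb.
Recording time: 2,048,000 / 34.224 = 59,841 s ≈ 16.6 hours.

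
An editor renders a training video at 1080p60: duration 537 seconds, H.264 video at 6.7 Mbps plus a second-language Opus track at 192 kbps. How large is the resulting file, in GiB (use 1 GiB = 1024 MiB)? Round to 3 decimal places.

0.431 GiB

Audio: 192 kbps = 0.192 Mbps.
Total bitrate: 6.7 + 0.192 = 6.892 Mbps.
Stream data: 6.892 Mbps × 537 s = 3701.0 Mb.
3,701 Mb = 462,625,500 bytes ÷ 1,073,741,824 = 0.4309 GiB.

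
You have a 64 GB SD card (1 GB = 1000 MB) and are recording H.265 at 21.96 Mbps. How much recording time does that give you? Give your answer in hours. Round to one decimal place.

6.5 hours

Capacity: 64 GB = 512,000 Mb.
Recording time: 512,000 / 21.960 = 23,315 s ≈ 6.48 hours.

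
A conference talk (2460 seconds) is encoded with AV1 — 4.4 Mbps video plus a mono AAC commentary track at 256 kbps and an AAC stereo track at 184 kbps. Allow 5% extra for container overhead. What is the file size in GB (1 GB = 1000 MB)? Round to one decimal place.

1.6 GB

Audio total: 256 + 184 = 440 kbps = 0.440 Mbps.
Total bitrate: 4.4 + 0.440 = 4.840 Mbps.
Stream data: 4.840 Mbps × 2460 s = 11906.4 Mb.
With 5% container overhead: ×1.05.
12,502 Mb ÷ 8 = 1,563 MB → 1.563 GB.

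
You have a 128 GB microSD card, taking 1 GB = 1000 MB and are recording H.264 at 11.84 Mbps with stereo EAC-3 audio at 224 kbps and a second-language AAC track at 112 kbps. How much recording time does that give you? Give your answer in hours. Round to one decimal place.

Audio total: 224 + 112 = 336 kbps = 0.336 Mbps.
Total bitrate: 11.84 + 0.336 = 12.176 Mbps.
Capacity: 128 GB = 1,024,000 Mb.
Recording time: 1,024,000 / 12.176 = 84,100 s ≈ 23.4 hours.

23.4 hours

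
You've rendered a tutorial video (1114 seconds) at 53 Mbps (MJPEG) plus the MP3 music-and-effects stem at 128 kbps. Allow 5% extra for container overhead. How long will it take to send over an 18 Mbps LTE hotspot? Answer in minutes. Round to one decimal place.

Audio: 128 kbps = 0.128 Mbps.
Total bitrate: 53.128 Mbps.
File: 53.128 Mbps × 1114 s = 59184.6 Mb.
With 5% container overhead: ×1.05. → 62143.8 Mb.
At 18 Mbps: 62143.8 / 18 = 3452.4 s ≈ 57.5 minutes.

57.5 minutes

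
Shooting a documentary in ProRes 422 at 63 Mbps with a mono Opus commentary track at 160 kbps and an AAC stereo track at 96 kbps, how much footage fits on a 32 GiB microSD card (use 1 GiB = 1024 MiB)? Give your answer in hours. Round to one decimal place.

1.2 hours

Audio total: 160 + 96 = 256 kbps = 0.256 Mbps.
Total bitrate: 63 + 0.256 = 63.256 Mbps.
Capacity: 32 GiB = 274,878 Mb.
Recording time: 274,878 / 63.256 = 4,345 s ≈ 1.21 hours.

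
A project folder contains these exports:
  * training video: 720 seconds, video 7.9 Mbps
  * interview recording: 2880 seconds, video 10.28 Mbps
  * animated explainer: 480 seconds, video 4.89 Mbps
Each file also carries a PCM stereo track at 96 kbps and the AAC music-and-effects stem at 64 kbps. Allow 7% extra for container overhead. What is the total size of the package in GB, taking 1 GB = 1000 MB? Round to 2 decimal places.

Audio total: 96 + 64 = 160 kbps = 0.160 Mbps.
training video: 8.060 Mbps × 720 s × 1.07 = 6209.4 Mb
interview recording: 10.440 Mbps × 2880 s × 1.07 = 32171.9 Mb
animated explainer: 5.050 Mbps × 480 s × 1.07 = 2593.7 Mb
Total: 40975.0 Mb = 5121.9 MB.
= 5.122 GB.

5.12 GB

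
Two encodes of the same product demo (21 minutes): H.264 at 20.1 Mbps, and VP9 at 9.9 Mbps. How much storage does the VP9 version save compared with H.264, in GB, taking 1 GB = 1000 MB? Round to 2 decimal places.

21 min = 1260 s
H.264: 20.100 Mbps × 1260 s = 25326.0 Mb = 3.166 GB.
VP9: 9.900 Mbps × 1260 s = 12474.0 Mb = 1.559 GB.
Saving: 3.166 − 1.559 = 1.607 GB.

1.61 GB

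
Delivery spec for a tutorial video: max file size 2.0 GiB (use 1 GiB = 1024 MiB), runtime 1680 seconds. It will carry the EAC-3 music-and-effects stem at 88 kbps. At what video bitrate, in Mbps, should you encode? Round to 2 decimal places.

Budget: 2.0 GiB = 17179.9 Mb.
Total bitrate budget: 17179.9 Mb / 1680 s = 10.226 Mbps.
Audio: 88 kbps = 0.088 Mbps.
Video: 10.226 − 0.088 = 10.138 Mbps.

10.14 Mbps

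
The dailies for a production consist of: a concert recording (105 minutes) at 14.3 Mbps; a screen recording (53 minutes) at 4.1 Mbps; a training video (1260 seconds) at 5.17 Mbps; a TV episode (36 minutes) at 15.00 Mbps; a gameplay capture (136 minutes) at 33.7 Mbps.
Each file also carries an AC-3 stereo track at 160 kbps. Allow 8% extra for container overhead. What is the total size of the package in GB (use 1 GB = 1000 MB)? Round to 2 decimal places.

56.75 GB

Audio: 160 kbps = 0.160 Mbps.
concert recording: 14.460 Mbps × 6300 s × 1.08 = 98385.8 Mb
screen recording: 4.260 Mbps × 3180 s × 1.08 = 14630.5 Mb
training video: 5.330 Mbps × 1260 s × 1.08 = 7253.1 Mb
TV episode: 15.160 Mbps × 2160 s × 1.08 = 35365.2 Mb
gameplay capture: 33.860 Mbps × 8160 s × 1.08 = 298401.4 Mb
Total: 454036.1 Mb = 56754.5 MB.
= 56.75 GB.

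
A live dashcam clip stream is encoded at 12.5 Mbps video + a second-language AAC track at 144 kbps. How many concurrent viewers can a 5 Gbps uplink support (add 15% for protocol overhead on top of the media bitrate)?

343

Audio: 144 kbps = 0.144 Mbps.
Per-viewer media rate: 12.644 Mbps.
On the wire with 15% overhead: 14.541 Mbps.
5 Gbps = 5,000 Mbps; 5,000 / 14.541 = 343.86 → 343 viewers.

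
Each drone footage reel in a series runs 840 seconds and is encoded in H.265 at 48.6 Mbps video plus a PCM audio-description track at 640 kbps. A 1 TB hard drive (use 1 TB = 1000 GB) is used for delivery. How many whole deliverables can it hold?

193

Audio: 640 kbps = 0.640 Mbps.
Total bitrate: 49.240 Mbps.
Per item: 49.240 Mbps × 840 s = 41,362 Mb = 5,170 MB.
Capacity: 1 TB = 8,000,000 Mb; 193.42 items → 193 complete.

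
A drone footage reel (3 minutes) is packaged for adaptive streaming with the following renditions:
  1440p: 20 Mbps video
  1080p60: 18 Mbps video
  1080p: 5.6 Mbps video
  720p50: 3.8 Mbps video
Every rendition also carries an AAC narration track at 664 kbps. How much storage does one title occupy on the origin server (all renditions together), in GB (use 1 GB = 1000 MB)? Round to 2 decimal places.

3 min = 180 s
Audio: 664 kbps = 0.664 Mbps.
Sum of rendition bitrates: (20+0.664) + (18+0.664) + (5.6+0.664) + (3.8+0.664) = 50.056 Mbps.
× 180 s = 9,010 Mb = 1,126 MB = 1.126 GB.

1.13 GB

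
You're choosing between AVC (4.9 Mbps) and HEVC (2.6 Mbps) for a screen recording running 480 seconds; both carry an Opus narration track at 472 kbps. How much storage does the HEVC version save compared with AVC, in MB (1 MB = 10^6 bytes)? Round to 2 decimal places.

Audio: 472 kbps = 0.472 Mbps.
AVC: 5.372 Mbps × 480 s = 2578.6 Mb = 322.320 MB.
HEVC: 3.072 Mbps × 480 s = 1474.6 Mb = 184.320 MB.
Saving: 322.320 − 184.320 = 138.000 MB.

138.00 MB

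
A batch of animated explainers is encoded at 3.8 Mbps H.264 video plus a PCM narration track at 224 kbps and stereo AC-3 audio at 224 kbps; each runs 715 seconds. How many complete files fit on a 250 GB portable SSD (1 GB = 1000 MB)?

Audio total: 224 + 224 = 448 kbps = 0.448 Mbps.
Total bitrate: 4.248 Mbps.
Per item: 4.248 Mbps × 715 s = 3,037 Mb = 379.7 MB.
Capacity: 250 GB = 2,000,000 Mb; 658.48 items → 658 complete.

658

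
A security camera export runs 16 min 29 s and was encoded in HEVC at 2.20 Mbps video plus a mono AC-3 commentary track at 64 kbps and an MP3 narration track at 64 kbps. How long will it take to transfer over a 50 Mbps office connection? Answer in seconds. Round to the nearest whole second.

46 seconds

16 min 29 s = 989 s
Audio total: 64 + 64 = 128 kbps = 0.128 Mbps.
Total bitrate: 2.328 Mbps.
File: 2.328 Mbps × 989 s = 2302.4 Mb.
At 50 Mbps: 2302.4 / 50 = 46.0 s ≈ 46 seconds.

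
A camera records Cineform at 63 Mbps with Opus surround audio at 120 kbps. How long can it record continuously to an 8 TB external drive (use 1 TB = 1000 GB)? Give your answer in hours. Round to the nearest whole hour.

Audio: 120 kbps = 0.120 Mbps.
Total bitrate: 63 + 0.120 = 63.120 Mbps.
Capacity: 8 TB = 64,000,000 Mb.
Recording time: 64,000,000 / 63.120 = 1,013,942 s ≈ 282 hours.

282 hours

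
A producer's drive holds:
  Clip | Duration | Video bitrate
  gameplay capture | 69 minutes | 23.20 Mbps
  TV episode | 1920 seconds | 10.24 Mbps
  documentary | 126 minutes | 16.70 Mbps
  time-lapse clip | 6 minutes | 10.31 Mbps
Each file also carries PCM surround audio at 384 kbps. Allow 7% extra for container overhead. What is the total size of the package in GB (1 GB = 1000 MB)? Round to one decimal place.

Audio: 384 kbps = 0.384 Mbps.
gameplay capture: 23.584 Mbps × 4140 s × 1.07 = 104472.4 Mb
TV episode: 10.624 Mbps × 1920 s × 1.07 = 21825.9 Mb
documentary: 17.084 Mbps × 7560 s × 1.07 = 138195.9 Mb
time-lapse clip: 10.694 Mbps × 360 s × 1.07 = 4119.3 Mb
Total: 268613.6 Mb = 33576.7 MB.
= 33.58 GB.

33.6 GB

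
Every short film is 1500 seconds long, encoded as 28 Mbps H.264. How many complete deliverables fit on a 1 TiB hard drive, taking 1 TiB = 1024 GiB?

209

Per item: 28.000 Mbps × 1500 s = 42,000 Mb = 5,250 MB.
Capacity: 1 TiB = 8,796,093 Mb; 209.43 items → 209 complete.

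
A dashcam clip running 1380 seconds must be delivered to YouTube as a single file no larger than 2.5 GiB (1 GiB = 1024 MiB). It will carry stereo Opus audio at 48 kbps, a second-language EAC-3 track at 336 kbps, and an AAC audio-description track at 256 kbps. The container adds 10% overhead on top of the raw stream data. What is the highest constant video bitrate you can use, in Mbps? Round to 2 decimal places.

Budget: 2.5 GiB = 21474.8 Mb.
Stream payload after overhead: 21474.8 / 1.10 = 19522.6 Mb.
Total bitrate budget: 19522.6 Mb / 1380 s = 14.147 Mbps.
Audio total: 48 + 336 + 256 = 640 kbps = 0.640 Mbps.
Video: 14.147 − 0.640 = 13.507 Mbps.

13.51 Mbps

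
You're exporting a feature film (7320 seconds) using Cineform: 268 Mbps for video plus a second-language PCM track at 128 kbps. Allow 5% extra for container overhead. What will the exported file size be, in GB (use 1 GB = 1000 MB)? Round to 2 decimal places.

Audio: 128 kbps = 0.128 Mbps.
Total bitrate: 268 + 0.128 = 268.128 Mbps.
Stream data: 268.128 Mbps × 7320 s = 1962697.0 Mb.
With 5% container overhead: ×1.05.
2,060,832 Mb ÷ 8 = 257,604 MB → 257.6 GB.

257.60 GB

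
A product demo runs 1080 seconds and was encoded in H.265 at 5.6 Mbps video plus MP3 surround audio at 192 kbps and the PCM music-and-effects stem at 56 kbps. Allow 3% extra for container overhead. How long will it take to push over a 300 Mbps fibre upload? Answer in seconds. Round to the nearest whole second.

22 seconds

Audio total: 192 + 56 = 248 kbps = 0.248 Mbps.
Total bitrate: 5.848 Mbps.
File: 5.848 Mbps × 1080 s = 6315.8 Mb.
With 3% container overhead: ×1.03. → 6505.3 Mb.
At 300 Mbps: 6505.3 / 300 = 21.7 s ≈ 21.7 seconds.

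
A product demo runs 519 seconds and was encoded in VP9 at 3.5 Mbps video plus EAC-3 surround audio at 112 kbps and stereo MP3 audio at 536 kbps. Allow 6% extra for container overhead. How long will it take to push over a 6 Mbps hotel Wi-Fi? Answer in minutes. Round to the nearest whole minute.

Audio total: 112 + 536 = 648 kbps = 0.648 Mbps.
Total bitrate: 4.148 Mbps.
File: 4.148 Mbps × 519 s = 2152.8 Mb.
With 6% container overhead: ×1.06. → 2282.0 Mb.
At 6 Mbps: 2282.0 / 6 = 380.3 s ≈ 6.34 minutes.

6 minutes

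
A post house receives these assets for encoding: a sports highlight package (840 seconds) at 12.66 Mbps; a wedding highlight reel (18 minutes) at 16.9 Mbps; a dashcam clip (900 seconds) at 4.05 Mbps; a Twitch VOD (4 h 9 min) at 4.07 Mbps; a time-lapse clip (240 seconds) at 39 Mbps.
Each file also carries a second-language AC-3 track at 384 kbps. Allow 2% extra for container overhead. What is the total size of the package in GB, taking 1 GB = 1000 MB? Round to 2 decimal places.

Audio: 384 kbps = 0.384 Mbps.
sports highlight package: 13.044 Mbps × 840 s × 1.02 = 11176.1 Mb
wedding highlight reel: 17.284 Mbps × 1080 s × 1.02 = 19040.1 Mb
dashcam clip: 4.434 Mbps × 900 s × 1.02 = 4070.4 Mb
Twitch VOD: 4.454 Mbps × 14940 s × 1.02 = 67873.6 Mb
time-lapse clip: 39.384 Mbps × 240 s × 1.02 = 9641.2 Mb
Total: 111801.4 Mb = 13975.2 MB.
= 13.98 GB.

13.98 GB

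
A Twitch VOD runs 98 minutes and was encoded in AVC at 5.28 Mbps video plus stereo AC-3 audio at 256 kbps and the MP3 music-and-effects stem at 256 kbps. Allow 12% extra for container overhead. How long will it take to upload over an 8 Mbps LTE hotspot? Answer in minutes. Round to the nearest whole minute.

98 min = 5880 s
Audio total: 256 + 256 = 512 kbps = 0.512 Mbps.
Total bitrate: 5.792 Mbps.
File: 5.792 Mbps × 5880 s = 34057.0 Mb.
With 12% container overhead: ×1.12. → 38143.8 Mb.
At 8 Mbps: 38143.8 / 8 = 4768.0 s ≈ 79.5 minutes.

79 minutes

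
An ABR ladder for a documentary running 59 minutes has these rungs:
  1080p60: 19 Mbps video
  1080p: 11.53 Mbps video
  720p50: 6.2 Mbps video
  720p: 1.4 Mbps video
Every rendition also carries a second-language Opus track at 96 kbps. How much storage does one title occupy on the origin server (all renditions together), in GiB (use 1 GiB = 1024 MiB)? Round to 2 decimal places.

15.87 GiB

59 min = 3540 s
Audio: 96 kbps = 0.096 Mbps.
Sum of rendition bitrates: (19+0.096) + (11.53+0.096) + (6.2+0.096) + (1.4+0.096) = 38.514 Mbps.
× 3540 s = 136,340 Mb = 17,042 MB = 15.87 GiB.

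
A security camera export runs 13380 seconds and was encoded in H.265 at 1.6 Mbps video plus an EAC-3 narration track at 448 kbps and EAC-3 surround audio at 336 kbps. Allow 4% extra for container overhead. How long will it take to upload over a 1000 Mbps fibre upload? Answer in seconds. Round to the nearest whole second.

Audio total: 448 + 336 = 784 kbps = 0.784 Mbps.
Total bitrate: 2.384 Mbps.
File: 2.384 Mbps × 13380 s = 31897.9 Mb.
With 4% container overhead: ×1.04. → 33173.8 Mb.
At 1000 Mbps: 33173.8 / 1000 = 33.2 s ≈ 33.2 seconds.

33 seconds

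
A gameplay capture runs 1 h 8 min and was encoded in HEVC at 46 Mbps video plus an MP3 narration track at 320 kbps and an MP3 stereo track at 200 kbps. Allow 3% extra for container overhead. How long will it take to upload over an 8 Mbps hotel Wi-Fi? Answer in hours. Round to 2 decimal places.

6.79 hours

1 h 8 min = 68 min = 4080 s
Audio total: 320 + 200 = 520 kbps = 0.520 Mbps.
Total bitrate: 46.520 Mbps.
File: 46.520 Mbps × 4080 s = 189801.6 Mb.
With 3% container overhead: ×1.03. → 195495.6 Mb.
At 8 Mbps: 195495.6 / 8 = 24437.0 s ≈ 6.79 hours.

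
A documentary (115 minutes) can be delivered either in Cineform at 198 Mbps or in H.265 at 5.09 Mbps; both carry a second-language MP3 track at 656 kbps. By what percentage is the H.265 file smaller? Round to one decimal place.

97.1%

115 min = 6900 s
Audio: 656 kbps = 0.656 Mbps.
Cineform: 198.656 Mbps × 6900 s = 1370726.4 Mb = 159.574 GiB.
H.265: 5.746 Mbps × 6900 s = 39647.4 Mb = 4.616 GiB.
Reduction: (1 − 4.616/159.574) × 100 = 97.11%.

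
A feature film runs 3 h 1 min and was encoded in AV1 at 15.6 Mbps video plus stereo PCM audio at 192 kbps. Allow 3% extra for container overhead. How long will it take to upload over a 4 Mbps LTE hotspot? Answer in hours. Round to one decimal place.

12.3 hours

3 h 1 min = 181 min = 10860 s
Audio: 192 kbps = 0.192 Mbps.
Total bitrate: 15.792 Mbps.
File: 15.792 Mbps × 10860 s = 171501.1 Mb.
With 3% container overhead: ×1.03. → 176646.2 Mb.
At 4 Mbps: 176646.2 / 4 = 44161.5 s ≈ 12.3 hours.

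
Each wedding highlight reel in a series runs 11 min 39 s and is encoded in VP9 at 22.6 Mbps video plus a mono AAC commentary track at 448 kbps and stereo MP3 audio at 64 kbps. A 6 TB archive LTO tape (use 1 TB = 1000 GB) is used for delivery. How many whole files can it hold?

2971

11 min 39 s = 699 s
Audio total: 448 + 64 = 512 kbps = 0.512 Mbps.
Total bitrate: 23.112 Mbps.
Per item: 23.112 Mbps × 699 s = 16,155 Mb = 2,019 MB.
Capacity: 6 TB = 48,000,000 Mb; 2971.16 items → 2971 complete.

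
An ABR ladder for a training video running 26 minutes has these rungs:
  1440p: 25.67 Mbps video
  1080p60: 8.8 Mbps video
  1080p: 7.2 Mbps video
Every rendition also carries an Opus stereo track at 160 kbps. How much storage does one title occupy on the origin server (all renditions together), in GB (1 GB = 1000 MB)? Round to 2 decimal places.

26 min = 1560 s
Audio: 160 kbps = 0.160 Mbps.
Sum of rendition bitrates: (25.67+0.160) + (8.8+0.160) + (7.2+0.160) = 42.150 Mbps.
× 1560 s = 65,754 Mb = 8,219 MB = 8.219 GB.

8.22 GB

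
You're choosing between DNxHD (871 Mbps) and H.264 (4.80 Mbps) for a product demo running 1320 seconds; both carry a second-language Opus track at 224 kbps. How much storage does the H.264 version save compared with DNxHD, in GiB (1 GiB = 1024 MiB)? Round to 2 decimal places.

133.11 GiB

Audio: 224 kbps = 0.224 Mbps.
DNxHD: 871.224 Mbps × 1320 s = 1150015.7 Mb = 133.879 GiB.
H.264: 5.024 Mbps × 1320 s = 6631.7 Mb = 0.772 GiB.
Saving: 133.879 − 0.772 = 133.107 GiB.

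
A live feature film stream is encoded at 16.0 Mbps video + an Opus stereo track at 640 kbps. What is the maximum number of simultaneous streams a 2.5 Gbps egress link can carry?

150

Audio: 640 kbps = 0.640 Mbps.
Per-viewer media rate: 16.640 Mbps.
2.5 Gbps = 2,500 Mbps; 2,500 / 16.640 = 150.24 → 150 viewers.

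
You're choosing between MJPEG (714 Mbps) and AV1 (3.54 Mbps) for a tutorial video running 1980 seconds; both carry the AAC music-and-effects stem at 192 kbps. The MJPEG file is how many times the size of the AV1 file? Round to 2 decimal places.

Audio: 192 kbps = 0.192 Mbps.
MJPEG: 714.192 Mbps × 1980 s = 1414100.2 Mb = 176.763 GB.
AV1: 3.732 Mbps × 1980 s = 7389.4 Mb = 0.924 GB.
Ratio: 176.763 / 0.924 = 191.370.

191.37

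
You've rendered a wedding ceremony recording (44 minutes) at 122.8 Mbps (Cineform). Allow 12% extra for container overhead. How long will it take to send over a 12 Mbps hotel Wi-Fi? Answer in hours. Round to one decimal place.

44 min = 2640 s
File: 122.800 Mbps × 2640 s = 324192.0 Mb.
With 12% container overhead: ×1.12. → 363095.0 Mb.
At 12 Mbps: 363095.0 / 12 = 30257.9 s ≈ 8.4 hours.

8.4 hours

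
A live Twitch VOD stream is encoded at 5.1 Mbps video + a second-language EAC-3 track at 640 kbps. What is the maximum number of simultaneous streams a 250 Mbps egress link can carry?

43

Audio: 640 kbps = 0.640 Mbps.
Per-viewer media rate: 5.740 Mbps.
250 Mbps = 250.0 Mbps; 250.0 / 5.740 = 43.55 → 43 viewers.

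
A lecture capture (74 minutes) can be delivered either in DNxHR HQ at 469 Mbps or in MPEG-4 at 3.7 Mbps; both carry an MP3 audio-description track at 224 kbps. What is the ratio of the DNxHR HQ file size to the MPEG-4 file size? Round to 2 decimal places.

119.58

74 min = 4440 s
Audio: 224 kbps = 0.224 Mbps.
DNxHR HQ: 469.224 Mbps × 4440 s = 2083354.6 Mb = 260.419 GB.
MPEG-4: 3.924 Mbps × 4440 s = 17422.6 Mb = 2.178 GB.
Ratio: 260.419 / 2.178 = 119.578.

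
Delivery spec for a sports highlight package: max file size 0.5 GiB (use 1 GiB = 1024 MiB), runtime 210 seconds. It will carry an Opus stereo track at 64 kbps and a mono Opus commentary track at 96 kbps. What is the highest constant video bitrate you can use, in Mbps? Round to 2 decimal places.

Budget: 0.5 GiB = 4295.0 Mb.
Total bitrate budget: 4295.0 Mb / 210 s = 20.452 Mbps.
Audio total: 64 + 96 = 160 kbps = 0.160 Mbps.
Video: 20.452 − 0.160 = 20.292 Mbps.

20.29 Mbps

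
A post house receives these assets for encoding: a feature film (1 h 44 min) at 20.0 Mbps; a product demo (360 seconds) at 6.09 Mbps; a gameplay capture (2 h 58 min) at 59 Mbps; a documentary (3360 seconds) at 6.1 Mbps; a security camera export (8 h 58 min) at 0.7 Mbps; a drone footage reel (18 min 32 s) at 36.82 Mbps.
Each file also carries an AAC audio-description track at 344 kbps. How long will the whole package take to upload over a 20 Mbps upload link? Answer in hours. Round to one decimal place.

11.9 hours

Audio: 344 kbps = 0.344 Mbps.
feature film: 20.344 Mbps × 6240 s = 126946.6 Mb
product demo: 6.434 Mbps × 360 s = 2316.2 Mb
gameplay capture: 59.344 Mbps × 10680 s = 633793.9 Mb
documentary: 6.444 Mbps × 3360 s = 21651.8 Mb
security camera export: 1.044 Mbps × 32280 s = 33700.3 Mb
drone footage reel: 37.164 Mbps × 1112 s = 41326.4 Mb
Total: 859735.2 Mb = 107466.9 MB.
At 20 Mbps: 859735.2 / 20 = 42987 s ≈ 11.9 hours.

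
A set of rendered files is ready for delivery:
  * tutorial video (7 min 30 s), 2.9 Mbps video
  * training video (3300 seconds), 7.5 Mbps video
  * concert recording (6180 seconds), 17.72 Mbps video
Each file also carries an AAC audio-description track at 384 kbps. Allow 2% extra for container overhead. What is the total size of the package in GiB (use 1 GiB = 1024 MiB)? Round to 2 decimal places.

16.55 GiB

Audio: 384 kbps = 0.384 Mbps.
tutorial video: 3.284 Mbps × 450 s × 1.02 = 1507.4 Mb
training video: 7.884 Mbps × 3300 s × 1.02 = 26537.5 Mb
concert recording: 18.104 Mbps × 6180 s × 1.02 = 114120.4 Mb
Total: 142165.3 Mb = 17770.7 MB.
= 16.55 GiB.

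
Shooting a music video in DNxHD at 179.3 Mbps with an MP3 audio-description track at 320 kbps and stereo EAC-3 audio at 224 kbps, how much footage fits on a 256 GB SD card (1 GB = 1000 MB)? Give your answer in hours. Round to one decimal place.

Audio total: 320 + 224 = 544 kbps = 0.544 Mbps.
Total bitrate: 179.3 + 0.544 = 179.844 Mbps.
Capacity: 256 GB = 2,048,000 Mb.
Recording time: 2,048,000 / 179.844 = 11,388 s ≈ 3.16 hours.

3.2 hours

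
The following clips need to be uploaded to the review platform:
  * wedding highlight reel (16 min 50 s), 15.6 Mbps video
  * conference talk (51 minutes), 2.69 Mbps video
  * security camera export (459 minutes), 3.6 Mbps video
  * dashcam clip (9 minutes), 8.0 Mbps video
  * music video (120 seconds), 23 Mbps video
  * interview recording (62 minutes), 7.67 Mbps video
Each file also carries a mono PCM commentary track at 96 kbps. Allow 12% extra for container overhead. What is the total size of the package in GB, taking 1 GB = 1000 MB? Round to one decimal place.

Audio: 96 kbps = 0.096 Mbps.
wedding highlight reel: 15.696 Mbps × 1010 s × 1.12 = 17755.3 Mb
conference talk: 2.786 Mbps × 3060 s × 1.12 = 9548.2 Mb
security camera export: 3.696 Mbps × 27540 s × 1.12 = 114002.4 Mb
dashcam clip: 8.096 Mbps × 540 s × 1.12 = 4896.5 Mb
music video: 23.096 Mbps × 120 s × 1.12 = 3104.1 Mb
interview recording: 7.766 Mbps × 3720 s × 1.12 = 32356.3 Mb
Total: 181662.7 Mb = 22707.8 MB.
= 22.71 GB.

22.7 GB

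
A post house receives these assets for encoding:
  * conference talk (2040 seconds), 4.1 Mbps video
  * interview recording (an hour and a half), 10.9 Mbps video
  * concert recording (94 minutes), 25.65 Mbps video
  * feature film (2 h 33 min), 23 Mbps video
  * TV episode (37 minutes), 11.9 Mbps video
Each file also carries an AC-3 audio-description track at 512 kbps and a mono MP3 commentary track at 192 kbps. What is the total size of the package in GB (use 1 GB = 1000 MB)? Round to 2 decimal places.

Audio total: 512 + 192 = 704 kbps = 0.704 Mbps.
conference talk: 4.804 Mbps × 2040 s = 9800.2 Mb
interview recording: 11.604 Mbps × 5400 s = 62661.6 Mb
concert recording: 26.354 Mbps × 5640 s = 148636.6 Mb
feature film: 23.704 Mbps × 9180 s = 217602.7 Mb
TV episode: 12.604 Mbps × 2220 s = 27980.9 Mb
Total: 466681.9 Mb = 58335.2 MB.
= 58.34 GB.

58.34 GB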